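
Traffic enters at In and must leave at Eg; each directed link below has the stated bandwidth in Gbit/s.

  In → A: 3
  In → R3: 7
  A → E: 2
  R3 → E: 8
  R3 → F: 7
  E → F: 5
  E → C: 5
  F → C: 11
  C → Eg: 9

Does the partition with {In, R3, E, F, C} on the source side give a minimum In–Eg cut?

No — its capacity is 12, but the minimum cut has capacity 9.

Given cut capacity: 3 + 9 = 12.
Augment In→A→E→C→Eg: bottleneck 2, flow now 2.
Augment In→R3→E→C→Eg: bottleneck 3, flow now 5.
Augment In→R3→F→C→Eg: bottleneck 4, flow now 9.
No augmenting path remains; maximum flow = 9.
In the residual graph, reachable from In: {In, A}.
Min-cut edges: In→R3 (7), A→E (2); capacity 7 + 2 = 9.
Cut capacity 12 exceeds the max flow 9, so it is not minimum.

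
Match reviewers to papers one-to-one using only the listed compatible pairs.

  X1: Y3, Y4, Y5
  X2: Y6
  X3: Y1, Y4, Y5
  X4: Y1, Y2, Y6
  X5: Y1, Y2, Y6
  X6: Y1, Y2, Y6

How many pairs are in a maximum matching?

Unit-capacity flow: source→left, listed edges, right→sink; max matching = max flow.
Augmenting path X1→Y3 (+1); matched 1.
Augmenting path X2→Y6 (+1); matched 2.
Augmenting path X3→Y1 (+1); matched 3.
Augmenting path X4→Y2 (+1); matched 4.
Augmenting path X5→Y1→X3→Y4 (+1); matched 5.
No augmenting path remains; maximum matching = 5.
König certificate: {X1, X3, Y1, Y2, Y6} is a vertex cover of size 5 (every listed pair touches it), so no matching can be larger.

5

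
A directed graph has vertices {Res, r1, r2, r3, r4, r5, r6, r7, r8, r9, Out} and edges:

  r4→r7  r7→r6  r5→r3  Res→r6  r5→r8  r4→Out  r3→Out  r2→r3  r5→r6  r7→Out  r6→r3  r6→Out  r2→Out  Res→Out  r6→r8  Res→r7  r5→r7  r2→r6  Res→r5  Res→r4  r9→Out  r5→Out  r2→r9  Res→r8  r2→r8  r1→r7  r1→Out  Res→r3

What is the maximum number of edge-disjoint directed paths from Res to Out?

Assign every edge capacity 1; by Menger, the answer equals the max flow.
Path Res→Out (+1); total 1.
Path Res→r3→Out (+1); total 2.
Path Res→r4→Out (+1); total 3.
Path Res→r5→Out (+1); total 4.
Path Res→r6→Out (+1); total 5.
Path Res→r7→Out (+1); total 6.
No residual Res→Out path; max flow = 6.
Certifying cut of size 6: {Res→Out, Res→r3, Res→r4, Res→r5, Res→r6, Res→r7}.

6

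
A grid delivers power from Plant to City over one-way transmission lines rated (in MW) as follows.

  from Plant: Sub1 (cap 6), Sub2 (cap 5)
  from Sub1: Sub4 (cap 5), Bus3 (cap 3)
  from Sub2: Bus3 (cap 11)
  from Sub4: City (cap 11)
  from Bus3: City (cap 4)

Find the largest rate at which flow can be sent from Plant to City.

9

Augment Plant→Sub1→Sub4→City: bottleneck 5, flow now 5.
Augment Plant→Sub1→Bus3→City: bottleneck 1, flow now 6.
Augment Plant→Sub2→Bus3→City: bottleneck 3, flow now 9.
No augmenting path remains; maximum flow = 9.
In the residual graph, reachable from Plant: {Plant, Sub1, Sub2, Bus3}.
Min-cut edges: Sub1→Sub4 (5), Bus3→City (4); capacity 5 + 4 = 9.
This cut is saturated, so no flow can exceed 9.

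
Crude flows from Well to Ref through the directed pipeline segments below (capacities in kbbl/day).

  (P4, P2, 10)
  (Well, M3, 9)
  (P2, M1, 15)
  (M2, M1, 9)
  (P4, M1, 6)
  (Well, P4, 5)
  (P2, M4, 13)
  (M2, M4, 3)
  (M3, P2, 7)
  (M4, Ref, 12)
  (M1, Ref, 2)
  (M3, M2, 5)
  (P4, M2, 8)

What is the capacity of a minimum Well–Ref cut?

Augment Well→P4→M1→Ref: bottleneck 2, flow now 2.
Augment Well→M3→P2→M4→Ref: bottleneck 7, flow now 9.
Augment Well→M3→M2→M4→Ref: bottleneck 2, flow now 11.
Augment Well→P4→P2→M4→Ref: bottleneck 3, flow now 14.
No augmenting path remains; maximum flow = 14.
By max-flow min-cut, the minimum cut capacity equals the max flow.
In the residual graph, reachable from Well: {Well}.
Min-cut edges: Well→M3 (9), Well→P4 (5); capacity 9 + 5 = 14.

14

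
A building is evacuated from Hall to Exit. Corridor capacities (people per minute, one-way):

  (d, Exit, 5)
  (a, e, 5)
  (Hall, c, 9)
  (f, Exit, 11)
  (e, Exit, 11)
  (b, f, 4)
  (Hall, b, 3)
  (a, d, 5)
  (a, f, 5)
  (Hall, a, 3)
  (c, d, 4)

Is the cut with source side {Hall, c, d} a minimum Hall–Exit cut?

Given cut capacity: 3 + 3 + 5 = 11.
Augment Hall→a→d→Exit: bottleneck 3, flow now 3.
Augment Hall→b→f→Exit: bottleneck 3, flow now 6.
Augment Hall→c→d→Exit: bottleneck 2, flow now 8.
Augment Hall→c→d→a→e→Exit: bottleneck 2, flow now 10. (uses reverse residual edge)
No augmenting path remains; maximum flow = 10.
In the residual graph, reachable from Hall: {Hall, c}.
Min-cut edges: Hall→a (3), Hall→b (3), c→d (4); capacity 3 + 3 + 4 = 10.
Cut capacity 11 exceeds the max flow 10, so it is not minimum.

No — its capacity is 11, but the minimum cut has capacity 10.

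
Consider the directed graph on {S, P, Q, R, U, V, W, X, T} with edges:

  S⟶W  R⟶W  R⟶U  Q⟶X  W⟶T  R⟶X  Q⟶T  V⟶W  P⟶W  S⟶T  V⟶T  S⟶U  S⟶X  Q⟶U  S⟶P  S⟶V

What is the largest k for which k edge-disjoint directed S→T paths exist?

3

Assign every edge capacity 1; by Menger, the answer equals the max flow.
Path S→T (+1); total 1.
Path S→V→T (+1); total 2.
Path S→W→T (+1); total 3.
No residual S→T path; max flow = 3.
Certifying cut of size 3: {S→T, S→V, W→T}.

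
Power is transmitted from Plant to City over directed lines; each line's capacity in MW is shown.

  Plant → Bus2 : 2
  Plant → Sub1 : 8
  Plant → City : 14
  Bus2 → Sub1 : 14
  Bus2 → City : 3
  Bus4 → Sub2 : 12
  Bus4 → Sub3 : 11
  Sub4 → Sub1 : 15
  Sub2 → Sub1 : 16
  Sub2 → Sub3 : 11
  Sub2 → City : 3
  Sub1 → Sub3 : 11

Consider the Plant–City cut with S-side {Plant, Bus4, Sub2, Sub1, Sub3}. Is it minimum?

Given cut capacity: 2 + 14 + 3 = 19.
Augment Plant→City: bottleneck 14, flow now 14.
Augment Plant→Bus2→City: bottleneck 2, flow now 16.
No augmenting path remains; maximum flow = 16.
In the residual graph, reachable from Plant: {Plant, Sub1, Sub3}.
Min-cut edges: Plant→Bus2 (2), Plant→City (14); capacity 2 + 14 = 16.
Cut capacity 19 exceeds the max flow 16, so it is not minimum.

No — its capacity is 19, but the minimum cut has capacity 16.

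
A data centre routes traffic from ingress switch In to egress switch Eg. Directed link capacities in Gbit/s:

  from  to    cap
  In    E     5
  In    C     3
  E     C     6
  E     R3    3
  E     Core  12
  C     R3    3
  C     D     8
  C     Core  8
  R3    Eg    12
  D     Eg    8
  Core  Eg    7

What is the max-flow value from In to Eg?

8

Augment In→E→R3→Eg: bottleneck 3, flow now 3.
Augment In→E→Core→Eg: bottleneck 2, flow now 5.
Augment In→C→R3→Eg: bottleneck 3, flow now 8.
No augmenting path remains; maximum flow = 8.
In the residual graph, reachable from In: {In}.
Min-cut edges: In→E (5), In→C (3); capacity 5 + 3 = 8.
This cut is saturated, so no flow can exceed 8.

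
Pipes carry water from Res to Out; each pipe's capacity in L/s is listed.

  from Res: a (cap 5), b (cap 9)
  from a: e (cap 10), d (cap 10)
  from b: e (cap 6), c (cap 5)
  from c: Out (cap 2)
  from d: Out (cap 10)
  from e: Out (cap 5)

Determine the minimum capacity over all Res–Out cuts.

Augment Res→a→d→Out: bottleneck 5, flow now 5.
Augment Res→b→c→Out: bottleneck 2, flow now 7.
Augment Res→b→e→Out: bottleneck 5, flow now 12.
No augmenting path remains; maximum flow = 12.
By max-flow min-cut, the minimum cut capacity equals the max flow.
In the residual graph, reachable from Res: {Res, b, c, e}.
Min-cut edges: Res→a (5), c→Out (2), e→Out (5); capacity 5 + 2 + 5 = 12.

12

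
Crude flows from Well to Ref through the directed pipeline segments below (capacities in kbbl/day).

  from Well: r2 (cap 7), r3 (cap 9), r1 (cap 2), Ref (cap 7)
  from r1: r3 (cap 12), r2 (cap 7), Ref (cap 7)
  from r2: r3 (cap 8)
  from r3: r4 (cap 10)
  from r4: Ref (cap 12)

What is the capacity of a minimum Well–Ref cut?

19

Augment Well→Ref: bottleneck 7, flow now 7.
Augment Well→r1→Ref: bottleneck 2, flow now 9.
Augment Well→r3→r4→Ref: bottleneck 9, flow now 18.
Augment Well→r2→r3→r4→Ref: bottleneck 1, flow now 19.
No augmenting path remains; maximum flow = 19.
By max-flow min-cut, the minimum cut capacity equals the max flow.
In the residual graph, reachable from Well: {Well, r2, r3}.
Min-cut edges: Well→r1 (2), Well→Ref (7), r3→r4 (10); capacity 2 + 7 + 10 = 19.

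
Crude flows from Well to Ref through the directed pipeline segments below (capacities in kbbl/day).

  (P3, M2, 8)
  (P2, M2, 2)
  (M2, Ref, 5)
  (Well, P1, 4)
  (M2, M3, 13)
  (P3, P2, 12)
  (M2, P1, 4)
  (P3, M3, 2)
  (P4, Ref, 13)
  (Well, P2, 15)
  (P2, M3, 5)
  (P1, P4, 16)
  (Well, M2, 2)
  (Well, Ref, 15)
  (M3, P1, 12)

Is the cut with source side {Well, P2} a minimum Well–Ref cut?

Yes — it is a minimum cut (capacity 28).

Given cut capacity: 2 + 4 + 15 + 2 + 5 = 28.
Augment Well→Ref: bottleneck 15, flow now 15.
Augment Well→M2→Ref: bottleneck 2, flow now 17.
Augment Well→P2→M2→Ref: bottleneck 2, flow now 19.
Augment Well→P1→P4→Ref: bottleneck 4, flow now 23.
Augment Well→P2→M3→P1→P4→Ref: bottleneck 5, flow now 28.
No augmenting path remains; maximum flow = 28.
Cut capacity 28 equals the max flow, so it is a minimum cut.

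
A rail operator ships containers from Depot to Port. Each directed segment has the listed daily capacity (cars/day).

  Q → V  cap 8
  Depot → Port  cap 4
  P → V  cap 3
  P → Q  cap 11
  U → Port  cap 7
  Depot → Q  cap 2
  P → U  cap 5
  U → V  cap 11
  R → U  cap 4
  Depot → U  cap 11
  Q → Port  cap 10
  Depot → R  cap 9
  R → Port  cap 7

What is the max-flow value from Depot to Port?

20

Augment Depot→Port: bottleneck 4, flow now 4.
Augment Depot→Q→Port: bottleneck 2, flow now 6.
Augment Depot→R→Port: bottleneck 7, flow now 13.
Augment Depot→U→Port: bottleneck 7, flow now 20.
No augmenting path remains; maximum flow = 20.
In the residual graph, reachable from Depot: {Depot, R, U, V}.
Min-cut edges: Depot→Q (2), Depot→Port (4), R→Port (7), U→Port (7); capacity 2 + 4 + 7 + 7 = 20.
This cut is saturated, so no flow can exceed 20.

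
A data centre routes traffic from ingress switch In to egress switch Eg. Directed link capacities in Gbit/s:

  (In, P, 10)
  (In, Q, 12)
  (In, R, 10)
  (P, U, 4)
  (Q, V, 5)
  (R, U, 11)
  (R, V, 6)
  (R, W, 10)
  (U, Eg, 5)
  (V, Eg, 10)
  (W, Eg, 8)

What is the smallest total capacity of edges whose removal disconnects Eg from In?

19

Augment In→P→U→Eg: bottleneck 4, flow now 4.
Augment In→Q→V→Eg: bottleneck 5, flow now 9.
Augment In→R→U→Eg: bottleneck 1, flow now 10.
Augment In→R→V→Eg: bottleneck 5, flow now 15.
Augment In→R→W→Eg: bottleneck 4, flow now 19.
No augmenting path remains; maximum flow = 19.
By max-flow min-cut, the minimum cut capacity equals the max flow.
In the residual graph, reachable from In: {In, P, Q}.
Min-cut edges: In→R (10), P→U (4), Q→V (5); capacity 10 + 4 + 5 = 19.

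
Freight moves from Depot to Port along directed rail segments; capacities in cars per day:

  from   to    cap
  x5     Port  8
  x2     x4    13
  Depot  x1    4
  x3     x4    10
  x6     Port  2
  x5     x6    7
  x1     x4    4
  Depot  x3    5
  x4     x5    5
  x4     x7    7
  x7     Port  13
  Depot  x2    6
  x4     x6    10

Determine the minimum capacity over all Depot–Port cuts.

Augment Depot→x1→x4→x5→Port: bottleneck 4, flow now 4.
Augment Depot→x2→x4→x5→Port: bottleneck 1, flow now 5.
Augment Depot→x2→x4→x6→Port: bottleneck 2, flow now 7.
Augment Depot→x2→x4→x7→Port: bottleneck 3, flow now 10.
Augment Depot→x3→x4→x7→Port: bottleneck 4, flow now 14.
No augmenting path remains; maximum flow = 14.
By max-flow min-cut, the minimum cut capacity equals the max flow.
In the residual graph, reachable from Depot: {Depot, x1, x2, x3, x4, x6}.
Min-cut edges: x4→x5 (5), x4→x7 (7), x6→Port (2); capacity 5 + 7 + 2 = 14.

14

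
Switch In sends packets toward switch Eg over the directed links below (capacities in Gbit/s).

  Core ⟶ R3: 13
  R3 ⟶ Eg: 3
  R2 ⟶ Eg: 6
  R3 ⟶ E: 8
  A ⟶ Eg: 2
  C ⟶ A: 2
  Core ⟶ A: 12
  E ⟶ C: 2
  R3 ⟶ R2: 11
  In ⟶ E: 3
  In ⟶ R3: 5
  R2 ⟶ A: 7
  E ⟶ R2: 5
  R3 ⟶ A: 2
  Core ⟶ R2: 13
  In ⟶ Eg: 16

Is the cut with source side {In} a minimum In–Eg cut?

Yes — it is a minimum cut (capacity 24).

Given cut capacity: 5 + 3 + 16 = 24.
Augment In→Eg: bottleneck 16, flow now 16.
Augment In→R3→Eg: bottleneck 3, flow now 19.
Augment In→R3→R2→Eg: bottleneck 2, flow now 21.
Augment In→E→R2→Eg: bottleneck 3, flow now 24.
No augmenting path remains; maximum flow = 24.
Cut capacity 24 equals the max flow, so it is a minimum cut.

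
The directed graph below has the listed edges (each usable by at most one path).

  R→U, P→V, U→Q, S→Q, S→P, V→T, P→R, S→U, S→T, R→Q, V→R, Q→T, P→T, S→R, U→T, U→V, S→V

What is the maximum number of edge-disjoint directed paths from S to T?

5

Assign every edge capacity 1; by Menger, the answer equals the max flow.
Path S→T (+1); total 1.
Path S→P→T (+1); total 2.
Path S→Q→T (+1); total 3.
Path S→U→T (+1); total 4.
Path S→V→T (+1); total 5.
No residual S→T path; max flow = 5.
Certifying cut of size 5: {Q→T, S→P, S→T, U→T, V→T}.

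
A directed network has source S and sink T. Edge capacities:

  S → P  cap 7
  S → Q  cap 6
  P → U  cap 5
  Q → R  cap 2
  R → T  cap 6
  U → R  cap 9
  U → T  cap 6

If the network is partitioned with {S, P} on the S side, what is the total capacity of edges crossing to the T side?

Edges leaving {S, P}: S→Q (6), P→U (5).
Cut capacity = 6 + 5 = 11.

11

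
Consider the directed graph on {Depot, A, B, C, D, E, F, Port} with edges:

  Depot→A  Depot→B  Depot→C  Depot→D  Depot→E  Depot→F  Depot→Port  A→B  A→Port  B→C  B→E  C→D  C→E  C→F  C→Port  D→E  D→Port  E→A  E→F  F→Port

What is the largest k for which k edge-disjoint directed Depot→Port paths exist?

Assign every edge capacity 1; by Menger, the answer equals the max flow.
Path Depot→Port (+1); total 1.
Path Depot→A→Port (+1); total 2.
Path Depot→C→Port (+1); total 3.
Path Depot→D→Port (+1); total 4.
Path Depot→F→Port (+1); total 5.
No residual Depot→Port path; max flow = 5.
Certifying cut of size 5: {A→Port, C→Port, D→Port, Depot→Port, F→Port}.

5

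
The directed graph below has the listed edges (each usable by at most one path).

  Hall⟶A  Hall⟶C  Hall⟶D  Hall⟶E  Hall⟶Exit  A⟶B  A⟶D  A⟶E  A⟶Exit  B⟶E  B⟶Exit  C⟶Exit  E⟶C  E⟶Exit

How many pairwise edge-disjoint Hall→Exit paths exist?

4

Assign every edge capacity 1; by Menger, the answer equals the max flow.
Path Hall→Exit (+1); total 1.
Path Hall→A→Exit (+1); total 2.
Path Hall→C→Exit (+1); total 3.
Path Hall→E→Exit (+1); total 4.
No residual Hall→Exit path; max flow = 4.
Certifying cut of size 4: {Hall→A, Hall→C, Hall→E, Hall→Exit}.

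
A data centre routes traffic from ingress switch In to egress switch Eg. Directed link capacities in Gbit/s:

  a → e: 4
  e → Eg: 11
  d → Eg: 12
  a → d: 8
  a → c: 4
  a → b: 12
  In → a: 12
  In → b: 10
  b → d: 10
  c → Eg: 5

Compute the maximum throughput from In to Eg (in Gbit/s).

20

Augment In→a→c→Eg: bottleneck 4, flow now 4.
Augment In→a→d→Eg: bottleneck 8, flow now 12.
Augment In→b→d→Eg: bottleneck 4, flow now 16.
Augment In→b→d→a→e→Eg: bottleneck 4, flow now 20. (uses reverse residual edge)
No augmenting path remains; maximum flow = 20.
In the residual graph, reachable from In: {In, a, b, d}.
Min-cut edges: a→c (4), a→e (4), d→Eg (12); capacity 4 + 4 + 12 = 20.
This cut is saturated, so no flow can exceed 20.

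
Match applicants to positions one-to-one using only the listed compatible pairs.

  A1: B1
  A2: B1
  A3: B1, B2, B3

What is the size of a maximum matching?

2

Unit-capacity flow: source→left, listed edges, right→sink; max matching = max flow.
Augmenting path A1→B1 (+1); matched 1.
Augmenting path A3→B2 (+1); matched 2.
No augmenting path remains; maximum matching = 2.
König certificate: {A3, B1} is a vertex cover of size 2 (every listed pair touches it), so no matching can be larger.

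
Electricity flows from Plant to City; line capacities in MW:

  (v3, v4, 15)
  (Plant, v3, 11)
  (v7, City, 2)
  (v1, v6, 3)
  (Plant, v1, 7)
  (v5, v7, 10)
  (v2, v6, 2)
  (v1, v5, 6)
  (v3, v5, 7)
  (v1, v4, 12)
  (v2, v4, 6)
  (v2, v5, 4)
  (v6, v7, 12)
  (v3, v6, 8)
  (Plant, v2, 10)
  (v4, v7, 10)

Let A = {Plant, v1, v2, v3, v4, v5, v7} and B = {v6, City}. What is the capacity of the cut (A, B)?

15

Edges leaving {Plant, v1, v2, v3, v4, v5, v7}: v1→v6 (3), v2→v6 (2), v3→v6 (8), v7→City (2).
Cut capacity = 3 + 2 + 8 + 2 = 15.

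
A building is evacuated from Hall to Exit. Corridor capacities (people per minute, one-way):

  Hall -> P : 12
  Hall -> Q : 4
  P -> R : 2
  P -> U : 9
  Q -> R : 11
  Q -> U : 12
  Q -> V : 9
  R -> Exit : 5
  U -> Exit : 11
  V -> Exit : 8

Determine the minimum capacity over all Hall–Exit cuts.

Augment Hall→P→R→Exit: bottleneck 2, flow now 2.
Augment Hall→P→U→Exit: bottleneck 9, flow now 11.
Augment Hall→Q→R→Exit: bottleneck 3, flow now 14.
Augment Hall→Q→U→Exit: bottleneck 1, flow now 15.
No augmenting path remains; maximum flow = 15.
By max-flow min-cut, the minimum cut capacity equals the max flow.
In the residual graph, reachable from Hall: {Hall, P}.
Min-cut edges: Hall→Q (4), P→R (2), P→U (9); capacity 4 + 2 + 9 = 15.

15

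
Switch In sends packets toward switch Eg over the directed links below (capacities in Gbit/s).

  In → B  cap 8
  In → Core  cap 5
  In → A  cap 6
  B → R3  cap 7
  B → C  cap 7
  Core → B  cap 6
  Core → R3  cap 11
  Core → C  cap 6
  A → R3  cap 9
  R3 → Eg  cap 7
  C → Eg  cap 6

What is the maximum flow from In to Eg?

13

Augment In→B→R3→Eg: bottleneck 7, flow now 7.
Augment In→B→C→Eg: bottleneck 1, flow now 8.
Augment In→Core→C→Eg: bottleneck 5, flow now 13.
No augmenting path remains; maximum flow = 13.
In the residual graph, reachable from In: {In, B, Core, A, R3, C}.
Min-cut edges: R3→Eg (7), C→Eg (6); capacity 7 + 6 = 13.
This cut is saturated, so no flow can exceed 13.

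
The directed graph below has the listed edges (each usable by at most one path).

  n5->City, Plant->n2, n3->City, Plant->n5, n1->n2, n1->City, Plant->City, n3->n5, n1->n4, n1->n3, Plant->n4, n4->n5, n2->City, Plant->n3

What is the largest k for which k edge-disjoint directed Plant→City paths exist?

4

Assign every edge capacity 1; by Menger, the answer equals the max flow.
Path Plant→City (+1); total 1.
Path Plant→n2→City (+1); total 2.
Path Plant→n3→City (+1); total 3.
Path Plant→n5→City (+1); total 4.
No residual Plant→City path; max flow = 4.
Certifying cut of size 4: {Plant→City, Plant→n2, Plant→n3, n5→City}.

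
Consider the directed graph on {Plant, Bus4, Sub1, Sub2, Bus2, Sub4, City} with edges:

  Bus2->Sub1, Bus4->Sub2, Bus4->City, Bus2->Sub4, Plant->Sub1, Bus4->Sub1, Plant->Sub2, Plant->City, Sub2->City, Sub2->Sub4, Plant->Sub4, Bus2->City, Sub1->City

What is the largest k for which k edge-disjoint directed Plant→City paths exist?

Assign every edge capacity 1; by Menger, the answer equals the max flow.
Path Plant→City (+1); total 1.
Path Plant→Sub1→City (+1); total 2.
Path Plant→Sub2→City (+1); total 3.
No residual Plant→City path; max flow = 3.
Certifying cut of size 3: {Plant→City, Plant→Sub1, Plant→Sub2}.

3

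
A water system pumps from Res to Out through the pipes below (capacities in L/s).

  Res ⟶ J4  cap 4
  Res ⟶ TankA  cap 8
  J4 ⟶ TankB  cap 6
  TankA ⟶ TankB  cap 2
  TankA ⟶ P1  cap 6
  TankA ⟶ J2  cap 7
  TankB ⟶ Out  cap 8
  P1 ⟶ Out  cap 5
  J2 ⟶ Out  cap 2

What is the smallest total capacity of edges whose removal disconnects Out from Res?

Augment Res→J4→TankB→Out: bottleneck 4, flow now 4.
Augment Res→TankA→TankB→Out: bottleneck 2, flow now 6.
Augment Res→TankA→P1→Out: bottleneck 5, flow now 11.
Augment Res→TankA→J2→Out: bottleneck 1, flow now 12.
No augmenting path remains; maximum flow = 12.
By max-flow min-cut, the minimum cut capacity equals the max flow.
In the residual graph, reachable from Res: {Res}.
Min-cut edges: Res→J4 (4), Res→TankA (8); capacity 4 + 8 = 12.

12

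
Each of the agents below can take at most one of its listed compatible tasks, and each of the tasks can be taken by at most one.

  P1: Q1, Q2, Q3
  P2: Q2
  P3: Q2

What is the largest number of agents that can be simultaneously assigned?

2

Unit-capacity flow: source→left, listed edges, right→sink; max matching = max flow.
Augmenting path P1→Q1 (+1); matched 1.
Augmenting path P2→Q2 (+1); matched 2.
No augmenting path remains; maximum matching = 2.
König certificate: {P1, Q2} is a vertex cover of size 2 (every listed pair touches it), so no matching can be larger.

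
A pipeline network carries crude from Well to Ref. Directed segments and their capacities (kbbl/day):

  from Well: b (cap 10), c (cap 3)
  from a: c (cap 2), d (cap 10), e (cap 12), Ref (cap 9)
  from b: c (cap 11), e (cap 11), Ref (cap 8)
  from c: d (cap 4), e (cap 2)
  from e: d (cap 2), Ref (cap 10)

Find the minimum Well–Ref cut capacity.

12

Augment Well→b→Ref: bottleneck 8, flow now 8.
Augment Well→b→e→Ref: bottleneck 2, flow now 10.
Augment Well→c→e→Ref: bottleneck 2, flow now 12.
No augmenting path remains; maximum flow = 12.
By max-flow min-cut, the minimum cut capacity equals the max flow.
In the residual graph, reachable from Well: {Well, c, d}.
Min-cut edges: Well→b (10), c→e (2); capacity 10 + 2 = 12.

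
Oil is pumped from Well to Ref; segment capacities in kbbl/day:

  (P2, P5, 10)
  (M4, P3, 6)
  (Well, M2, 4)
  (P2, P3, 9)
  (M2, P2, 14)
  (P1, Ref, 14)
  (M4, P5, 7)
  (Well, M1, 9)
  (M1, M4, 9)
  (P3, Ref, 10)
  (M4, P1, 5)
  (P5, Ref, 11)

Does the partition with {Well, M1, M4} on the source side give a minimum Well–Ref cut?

No — its capacity is 22, but the minimum cut has capacity 13.

Given cut capacity: 4 + 7 + 6 + 5 = 22.
Augment Well→M1→M4→P5→Ref: bottleneck 7, flow now 7.
Augment Well→M1→M4→P3→Ref: bottleneck 2, flow now 9.
Augment Well→M2→P2→P5→Ref: bottleneck 4, flow now 13.
No augmenting path remains; maximum flow = 13.
In the residual graph, reachable from Well: {Well}.
Min-cut edges: Well→M1 (9), Well→M2 (4); capacity 9 + 4 = 13.
Cut capacity 22 exceeds the max flow 13, so it is not minimum.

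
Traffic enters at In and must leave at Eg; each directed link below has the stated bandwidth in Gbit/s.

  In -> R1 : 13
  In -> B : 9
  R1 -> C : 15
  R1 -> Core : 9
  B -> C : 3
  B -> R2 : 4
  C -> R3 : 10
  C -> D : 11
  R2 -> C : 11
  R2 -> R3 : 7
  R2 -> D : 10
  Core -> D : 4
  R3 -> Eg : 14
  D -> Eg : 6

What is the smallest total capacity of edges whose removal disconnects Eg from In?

Augment In→R1→C→R3→Eg: bottleneck 10, flow now 10.
Augment In→R1→C→D→Eg: bottleneck 3, flow now 13.
Augment In→B→C→D→Eg: bottleneck 3, flow now 16.
Augment In→B→R2→R3→Eg: bottleneck 4, flow now 20.
No augmenting path remains; maximum flow = 20.
By max-flow min-cut, the minimum cut capacity equals the max flow.
In the residual graph, reachable from In: {In, B}.
Min-cut edges: In→R1 (13), B→C (3), B→R2 (4); capacity 13 + 3 + 4 = 20.

20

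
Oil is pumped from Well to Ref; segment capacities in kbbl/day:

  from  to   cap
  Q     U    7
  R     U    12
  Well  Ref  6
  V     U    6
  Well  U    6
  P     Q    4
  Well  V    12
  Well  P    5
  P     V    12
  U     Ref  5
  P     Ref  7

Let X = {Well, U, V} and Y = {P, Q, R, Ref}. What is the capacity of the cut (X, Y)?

16

Edges leaving {Well, U, V}: Well→P (5), Well→Ref (6), U→Ref (5).
Cut capacity = 5 + 6 + 5 = 16.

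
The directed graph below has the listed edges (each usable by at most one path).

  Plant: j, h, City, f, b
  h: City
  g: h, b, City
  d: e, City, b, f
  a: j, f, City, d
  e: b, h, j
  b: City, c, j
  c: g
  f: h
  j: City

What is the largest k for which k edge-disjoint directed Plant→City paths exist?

Assign every edge capacity 1; by Menger, the answer equals the max flow.
Path Plant→City (+1); total 1.
Path Plant→b→City (+1); total 2.
Path Plant→h→City (+1); total 3.
Path Plant→j→City (+1); total 4.
No residual Plant→City path; max flow = 4.
Certifying cut of size 4: {Plant→City, Plant→b, Plant→j, h→City}.

4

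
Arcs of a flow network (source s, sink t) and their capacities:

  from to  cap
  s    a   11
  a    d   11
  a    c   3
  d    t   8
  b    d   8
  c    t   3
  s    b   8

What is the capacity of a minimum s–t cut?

11

Augment s→a→c→t: bottleneck 3, flow now 3.
Augment s→a→d→t: bottleneck 8, flow now 11.
No augmenting path remains; maximum flow = 11.
By max-flow min-cut, the minimum cut capacity equals the max flow.
In the residual graph, reachable from s: {s, a, b, d}.
Min-cut edges: a→c (3), d→t (8); capacity 3 + 8 = 11.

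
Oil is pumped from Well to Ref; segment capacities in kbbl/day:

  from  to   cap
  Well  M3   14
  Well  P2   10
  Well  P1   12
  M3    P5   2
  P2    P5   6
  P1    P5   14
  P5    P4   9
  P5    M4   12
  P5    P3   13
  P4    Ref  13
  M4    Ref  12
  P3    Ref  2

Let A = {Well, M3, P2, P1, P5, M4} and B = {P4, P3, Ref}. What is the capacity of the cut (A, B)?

Edges leaving {Well, M3, P2, P1, P5, M4}: P5→P4 (9), P5→P3 (13), M4→Ref (12).
Cut capacity = 9 + 13 + 12 = 34.

34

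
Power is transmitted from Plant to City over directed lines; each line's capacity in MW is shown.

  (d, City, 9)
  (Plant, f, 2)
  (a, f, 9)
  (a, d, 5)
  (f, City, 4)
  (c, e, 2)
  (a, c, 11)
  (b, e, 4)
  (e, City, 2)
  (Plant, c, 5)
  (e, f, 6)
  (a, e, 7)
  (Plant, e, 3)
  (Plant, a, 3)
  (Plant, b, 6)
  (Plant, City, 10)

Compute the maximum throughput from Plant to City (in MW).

Augment Plant→City: bottleneck 10, flow now 10.
Augment Plant→e→City: bottleneck 2, flow now 12.
Augment Plant→f→City: bottleneck 2, flow now 14.
Augment Plant→a→d→City: bottleneck 3, flow now 17.
Augment Plant→e→f→City: bottleneck 1, flow now 18.
Augment Plant→b→e→f→City: bottleneck 1, flow now 19.
No augmenting path remains; maximum flow = 19.
In the residual graph, reachable from Plant: {Plant, b, c, e, f}.
Min-cut edges: Plant→a (3), Plant→City (10), e→City (2), f→City (4); capacity 3 + 10 + 2 + 4 = 19.
This cut is saturated, so no flow can exceed 19.

19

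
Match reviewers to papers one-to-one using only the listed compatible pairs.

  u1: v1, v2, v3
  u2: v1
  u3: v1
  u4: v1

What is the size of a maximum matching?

2

Unit-capacity flow: source→left, listed edges, right→sink; max matching = max flow.
Augmenting path u1→v1 (+1); matched 1.
Augmenting path u2→v1→u1→v2 (+1); matched 2.
No augmenting path remains; maximum matching = 2.
König certificate: {u1, v1} is a vertex cover of size 2 (every listed pair touches it), so no matching can be larger.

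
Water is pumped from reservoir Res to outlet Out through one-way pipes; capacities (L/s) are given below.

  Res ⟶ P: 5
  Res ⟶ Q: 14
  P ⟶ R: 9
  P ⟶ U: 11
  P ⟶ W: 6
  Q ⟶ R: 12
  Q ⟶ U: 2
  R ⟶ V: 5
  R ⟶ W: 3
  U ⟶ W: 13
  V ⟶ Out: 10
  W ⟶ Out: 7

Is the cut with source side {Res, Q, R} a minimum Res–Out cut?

Given cut capacity: 5 + 2 + 5 + 3 = 15.
Augment Res→P→W→Out: bottleneck 5, flow now 5.
Augment Res→Q→R→V→Out: bottleneck 5, flow now 10.
Augment Res→Q→R→W→Out: bottleneck 2, flow now 12.
No augmenting path remains; maximum flow = 12.
In the residual graph, reachable from Res: {Res, P, Q, R, U, W}.
Min-cut edges: R→V (5), W→Out (7); capacity 5 + 7 = 12.
Cut capacity 15 exceeds the max flow 12, so it is not minimum.

No — its capacity is 15, but the minimum cut has capacity 12.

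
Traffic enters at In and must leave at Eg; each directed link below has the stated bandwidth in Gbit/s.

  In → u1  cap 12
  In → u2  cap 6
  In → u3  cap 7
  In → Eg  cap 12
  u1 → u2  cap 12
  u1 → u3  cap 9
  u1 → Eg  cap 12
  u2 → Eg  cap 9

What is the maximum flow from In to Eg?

Augment In→Eg: bottleneck 12, flow now 12.
Augment In→u1→Eg: bottleneck 12, flow now 24.
Augment In→u2→Eg: bottleneck 6, flow now 30.
No augmenting path remains; maximum flow = 30.
In the residual graph, reachable from In: {In, u3}.
Min-cut edges: In→u1 (12), In→u2 (6), In→Eg (12); capacity 12 + 6 + 12 = 30.
This cut is saturated, so no flow can exceed 30.

30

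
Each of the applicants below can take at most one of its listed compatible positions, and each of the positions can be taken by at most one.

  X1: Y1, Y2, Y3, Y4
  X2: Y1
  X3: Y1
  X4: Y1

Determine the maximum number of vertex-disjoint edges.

Unit-capacity flow: source→left, listed edges, right→sink; max matching = max flow.
Augmenting path X1→Y1 (+1); matched 1.
Augmenting path X2→Y1→X1→Y2 (+1); matched 2.
No augmenting path remains; maximum matching = 2.
König certificate: {X1, Y1} is a vertex cover of size 2 (every listed pair touches it), so no matching can be larger.

2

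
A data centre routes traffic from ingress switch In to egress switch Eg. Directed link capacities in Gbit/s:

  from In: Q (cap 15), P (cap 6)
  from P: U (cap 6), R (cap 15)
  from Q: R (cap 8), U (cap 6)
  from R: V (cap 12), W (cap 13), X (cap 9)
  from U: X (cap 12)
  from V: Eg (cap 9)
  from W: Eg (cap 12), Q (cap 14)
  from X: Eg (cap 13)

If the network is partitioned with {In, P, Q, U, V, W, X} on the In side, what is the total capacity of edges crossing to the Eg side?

57

Edges leaving {In, P, Q, U, V, W, X}: P→R (15), Q→R (8), V→Eg (9), W→Eg (12), X→Eg (13).
Cut capacity = 15 + 8 + 9 + 12 + 13 = 57.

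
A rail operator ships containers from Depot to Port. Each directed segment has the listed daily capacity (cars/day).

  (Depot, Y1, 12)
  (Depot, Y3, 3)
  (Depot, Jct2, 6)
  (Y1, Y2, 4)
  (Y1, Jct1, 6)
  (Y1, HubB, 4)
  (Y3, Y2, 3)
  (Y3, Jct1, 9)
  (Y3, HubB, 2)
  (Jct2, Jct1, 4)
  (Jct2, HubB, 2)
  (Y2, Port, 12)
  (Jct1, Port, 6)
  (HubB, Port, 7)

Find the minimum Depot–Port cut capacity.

Augment Depot→Y1→Y2→Port: bottleneck 4, flow now 4.
Augment Depot→Y1→Jct1→Port: bottleneck 6, flow now 10.
Augment Depot→Y1→HubB→Port: bottleneck 2, flow now 12.
Augment Depot→Y3→Y2→Port: bottleneck 3, flow now 15.
Augment Depot→Jct2→HubB→Port: bottleneck 2, flow now 17.
Augment Depot→Jct2→Jct1→Y1→HubB→Port: bottleneck 2, flow now 19. (uses reverse residual edge)
No augmenting path remains; maximum flow = 19.
By max-flow min-cut, the minimum cut capacity equals the max flow.
In the residual graph, reachable from Depot: {Depot, Y1, Jct2, Jct1}.
Min-cut edges: Depot→Y3 (3), Y1→Y2 (4), Y1→HubB (4), Jct2→HubB (2), Jct1→Port (6); capacity 3 + 4 + 4 + 2 + 6 = 19.

19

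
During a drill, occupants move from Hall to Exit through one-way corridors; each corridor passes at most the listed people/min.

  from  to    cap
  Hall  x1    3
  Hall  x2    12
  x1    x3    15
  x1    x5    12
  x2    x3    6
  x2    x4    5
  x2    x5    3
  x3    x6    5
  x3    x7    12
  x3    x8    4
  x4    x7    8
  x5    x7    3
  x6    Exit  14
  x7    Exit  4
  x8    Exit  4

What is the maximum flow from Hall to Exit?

13

Augment Hall→x1→x3→x6→Exit: bottleneck 3, flow now 3.
Augment Hall→x2→x3→x6→Exit: bottleneck 2, flow now 5.
Augment Hall→x2→x3→x7→Exit: bottleneck 4, flow now 9.
Augment Hall→x2→x4→x7→x3→x8→Exit: bottleneck 4, flow now 13. (uses reverse residual edge)
No augmenting path remains; maximum flow = 13.
In the residual graph, reachable from Hall: {Hall, x2, x4, x5, x7}.
Min-cut edges: Hall→x1 (3), x2→x3 (6), x7→Exit (4); capacity 3 + 6 + 4 = 13.
This cut is saturated, so no flow can exceed 13.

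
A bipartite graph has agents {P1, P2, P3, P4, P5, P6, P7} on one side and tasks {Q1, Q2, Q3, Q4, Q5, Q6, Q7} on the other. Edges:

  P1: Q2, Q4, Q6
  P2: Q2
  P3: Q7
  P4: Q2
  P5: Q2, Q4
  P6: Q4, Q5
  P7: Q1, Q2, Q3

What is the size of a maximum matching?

Unit-capacity flow: source→left, listed edges, right→sink; max matching = max flow.
Augmenting path P1→Q2 (+1); matched 1.
Augmenting path P3→Q7 (+1); matched 2.
Augmenting path P5→Q4 (+1); matched 3.
Augmenting path P6→Q5 (+1); matched 4.
Augmenting path P7→Q1 (+1); matched 5.
Augmenting path P2→Q2→P1→Q6 (+1); matched 6.
No augmenting path remains; maximum matching = 6.
König certificate: {P1, P3, P5, P6, P7, Q2} is a vertex cover of size 6 (every listed pair touches it), so no matching can be larger.

6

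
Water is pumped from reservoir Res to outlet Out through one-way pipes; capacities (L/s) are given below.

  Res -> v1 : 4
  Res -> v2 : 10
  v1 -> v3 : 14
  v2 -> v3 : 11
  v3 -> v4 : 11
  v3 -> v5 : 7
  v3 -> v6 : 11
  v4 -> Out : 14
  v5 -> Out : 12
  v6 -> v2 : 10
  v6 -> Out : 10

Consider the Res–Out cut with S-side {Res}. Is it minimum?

Given cut capacity: 4 + 10 = 14.
Augment Res→v1→v3→v4→Out: bottleneck 4, flow now 4.
Augment Res→v2→v3→v4→Out: bottleneck 7, flow now 11.
Augment Res→v2→v3→v5→Out: bottleneck 3, flow now 14.
No augmenting path remains; maximum flow = 14.
Cut capacity 14 equals the max flow, so it is a minimum cut.

Yes — it is a minimum cut (capacity 14).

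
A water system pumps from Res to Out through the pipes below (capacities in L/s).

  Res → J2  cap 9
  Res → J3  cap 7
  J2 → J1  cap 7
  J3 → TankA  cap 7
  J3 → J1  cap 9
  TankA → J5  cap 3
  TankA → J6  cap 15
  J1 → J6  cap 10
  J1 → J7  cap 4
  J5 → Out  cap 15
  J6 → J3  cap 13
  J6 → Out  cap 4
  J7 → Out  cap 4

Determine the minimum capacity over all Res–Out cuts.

11

Augment Res→J2→J1→J6→Out: bottleneck 4, flow now 4.
Augment Res→J2→J1→J7→Out: bottleneck 3, flow now 7.
Augment Res→J3→TankA→J5→Out: bottleneck 3, flow now 10.
Augment Res→J3→J1→J7→Out: bottleneck 1, flow now 11.
No augmenting path remains; maximum flow = 11.
By max-flow min-cut, the minimum cut capacity equals the max flow.
In the residual graph, reachable from Res: {Res, J2, J3, TankA, J1, J6}.
Min-cut edges: TankA→J5 (3), J1→J7 (4), J6→Out (4); capacity 3 + 4 + 4 = 11.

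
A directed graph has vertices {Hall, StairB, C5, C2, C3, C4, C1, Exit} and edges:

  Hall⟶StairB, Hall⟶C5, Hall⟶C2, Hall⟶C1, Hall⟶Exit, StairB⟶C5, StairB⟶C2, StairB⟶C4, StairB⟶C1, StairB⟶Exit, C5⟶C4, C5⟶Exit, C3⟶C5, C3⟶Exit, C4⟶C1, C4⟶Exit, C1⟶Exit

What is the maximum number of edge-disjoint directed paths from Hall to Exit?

Assign every edge capacity 1; by Menger, the answer equals the max flow.
Path Hall→Exit (+1); total 1.
Path Hall→StairB→Exit (+1); total 2.
Path Hall→C5→Exit (+1); total 3.
Path Hall→C1→Exit (+1); total 4.
No residual Hall→Exit path; max flow = 4.
Certifying cut of size 4: {Hall→C1, Hall→C5, Hall→Exit, Hall→StairB}.

4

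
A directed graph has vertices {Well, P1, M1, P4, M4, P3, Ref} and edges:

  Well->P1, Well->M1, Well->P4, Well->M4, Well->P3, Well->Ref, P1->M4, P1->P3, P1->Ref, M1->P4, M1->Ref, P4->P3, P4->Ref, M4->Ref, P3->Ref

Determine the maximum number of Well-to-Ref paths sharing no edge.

6

Assign every edge capacity 1; by Menger, the answer equals the max flow.
Path Well→Ref (+1); total 1.
Path Well→P1→Ref (+1); total 2.
Path Well→M1→Ref (+1); total 3.
Path Well→P4→Ref (+1); total 4.
Path Well→M4→Ref (+1); total 5.
Path Well→P3→Ref (+1); total 6.
No residual Well→Ref path; max flow = 6.
Certifying cut of size 6: {Well→M1, Well→M4, Well→P1, Well→P3, Well→P4, Well→Ref}.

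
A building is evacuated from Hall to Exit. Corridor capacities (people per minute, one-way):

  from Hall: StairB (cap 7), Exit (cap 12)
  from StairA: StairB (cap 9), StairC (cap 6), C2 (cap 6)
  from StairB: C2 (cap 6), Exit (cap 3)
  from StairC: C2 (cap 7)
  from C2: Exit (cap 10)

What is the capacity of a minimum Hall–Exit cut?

Augment Hall→Exit: bottleneck 12, flow now 12.
Augment Hall→StairB→Exit: bottleneck 3, flow now 15.
Augment Hall→StairB→C2→Exit: bottleneck 4, flow now 19.
No augmenting path remains; maximum flow = 19.
By max-flow min-cut, the minimum cut capacity equals the max flow.
In the residual graph, reachable from Hall: {Hall}.
Min-cut edges: Hall→StairB (7), Hall→Exit (12); capacity 7 + 12 = 19.

19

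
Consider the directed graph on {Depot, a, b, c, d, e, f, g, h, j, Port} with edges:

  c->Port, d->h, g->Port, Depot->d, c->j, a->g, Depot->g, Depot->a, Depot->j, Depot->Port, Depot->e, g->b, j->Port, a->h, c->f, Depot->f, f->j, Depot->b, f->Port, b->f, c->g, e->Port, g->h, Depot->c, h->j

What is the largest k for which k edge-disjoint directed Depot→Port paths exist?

6

Assign every edge capacity 1; by Menger, the answer equals the max flow.
Path Depot→Port (+1); total 1.
Path Depot→c→Port (+1); total 2.
Path Depot→e→Port (+1); total 3.
Path Depot→f→Port (+1); total 4.
Path Depot→g→Port (+1); total 5.
Path Depot→j→Port (+1); total 6.
No residual Depot→Port path; max flow = 6.
Certifying cut of size 6: {Depot→Port, Depot→c, Depot→e, f→Port, g→Port, j→Port}.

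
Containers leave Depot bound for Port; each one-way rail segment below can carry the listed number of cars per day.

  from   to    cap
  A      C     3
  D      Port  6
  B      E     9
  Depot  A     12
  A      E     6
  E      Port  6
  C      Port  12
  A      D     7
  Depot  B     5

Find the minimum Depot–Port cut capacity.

15

Augment Depot→A→C→Port: bottleneck 3, flow now 3.
Augment Depot→A→D→Port: bottleneck 6, flow now 9.
Augment Depot→A→E→Port: bottleneck 3, flow now 12.
Augment Depot→B→E→Port: bottleneck 3, flow now 15.
No augmenting path remains; maximum flow = 15.
By max-flow min-cut, the minimum cut capacity equals the max flow.
In the residual graph, reachable from Depot: {Depot, A, B, D, E}.
Min-cut edges: A→C (3), D→Port (6), E→Port (6); capacity 3 + 6 + 6 = 15.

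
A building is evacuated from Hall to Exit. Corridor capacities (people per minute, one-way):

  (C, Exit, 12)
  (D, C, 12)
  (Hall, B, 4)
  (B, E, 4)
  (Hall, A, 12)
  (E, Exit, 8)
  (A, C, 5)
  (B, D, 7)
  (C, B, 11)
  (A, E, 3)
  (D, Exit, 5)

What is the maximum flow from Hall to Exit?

12

Augment Hall→A→C→Exit: bottleneck 5, flow now 5.
Augment Hall→A→E→Exit: bottleneck 3, flow now 8.
Augment Hall→B→D→Exit: bottleneck 4, flow now 12.
No augmenting path remains; maximum flow = 12.
In the residual graph, reachable from Hall: {Hall, A}.
Min-cut edges: Hall→B (4), A→C (5), A→E (3); capacity 4 + 5 + 3 = 12.
This cut is saturated, so no flow can exceed 12.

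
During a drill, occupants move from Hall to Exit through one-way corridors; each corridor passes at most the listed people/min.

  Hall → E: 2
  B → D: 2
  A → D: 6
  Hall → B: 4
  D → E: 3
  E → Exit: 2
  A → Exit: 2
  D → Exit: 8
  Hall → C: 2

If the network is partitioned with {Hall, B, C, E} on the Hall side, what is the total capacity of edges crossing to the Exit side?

Edges leaving {Hall, B, C, E}: B→D (2), E→Exit (2).
Cut capacity = 2 + 2 = 4.

4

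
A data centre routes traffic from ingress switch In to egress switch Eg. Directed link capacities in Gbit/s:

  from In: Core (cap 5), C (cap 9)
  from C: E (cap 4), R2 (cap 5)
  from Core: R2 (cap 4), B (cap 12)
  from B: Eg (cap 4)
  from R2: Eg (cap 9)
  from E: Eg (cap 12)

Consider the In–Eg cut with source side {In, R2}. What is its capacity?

Edges leaving {In, R2}: In→C (9), In→Core (5), R2→Eg (9).
Cut capacity = 9 + 5 + 9 = 23.

23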